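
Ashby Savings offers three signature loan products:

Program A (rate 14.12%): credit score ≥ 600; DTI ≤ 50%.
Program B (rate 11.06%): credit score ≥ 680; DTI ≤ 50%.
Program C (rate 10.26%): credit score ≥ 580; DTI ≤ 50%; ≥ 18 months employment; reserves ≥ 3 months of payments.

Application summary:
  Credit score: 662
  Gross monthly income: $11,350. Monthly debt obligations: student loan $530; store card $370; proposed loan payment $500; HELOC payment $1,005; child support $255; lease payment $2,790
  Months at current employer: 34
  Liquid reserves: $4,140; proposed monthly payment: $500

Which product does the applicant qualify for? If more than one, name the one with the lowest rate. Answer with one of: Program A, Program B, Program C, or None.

Program C

Total debts = (530 + 370 + 500 + 1,005 + 255 + 2,790) = 5,450; DTI = 5,450/11,350 = 48%.
Reserves = 4,140/500 = 8.3 months.
Program A: score 662 ≥ 600; DTI 48% ≤ 50% → qualifies.
Program B: score 662 < 680; DTI 48% ≤ 50% → does not qualify.
Program C: score 662 ≥ 580; DTI 48% ≤ 50%; employment 34 ≥ 18 mo; reserves 8.3 ≥ 3 mo → qualifies.
Qualifying: Program A, Program C. Lowest rate is 10.26% → Program C.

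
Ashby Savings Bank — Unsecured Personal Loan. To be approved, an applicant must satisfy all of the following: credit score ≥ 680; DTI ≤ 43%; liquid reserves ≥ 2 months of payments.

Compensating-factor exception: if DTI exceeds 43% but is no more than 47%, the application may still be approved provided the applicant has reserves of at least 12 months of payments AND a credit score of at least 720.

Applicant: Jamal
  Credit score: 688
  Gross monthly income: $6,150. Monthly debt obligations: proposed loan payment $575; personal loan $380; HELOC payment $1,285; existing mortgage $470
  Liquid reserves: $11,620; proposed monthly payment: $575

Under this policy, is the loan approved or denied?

Denied

Credit score 688 ≥ 680 (meets base)
Total debts = (575 + 380 + 1,285 + 470) = 2,710. DTI: 2,710 ÷ 6,150 = 44.1%, over the 43% base limit.
Reserves: 11,620 ÷ 575 = 20.2 months (meets 2-month minimum)
44.1% falls in the override range (43%–47%), so the compensating-factor test applies.
Override check — reserves: 20.2 mo (ok); score: 688 (below 720).
Compensating-factor requirement not fully met.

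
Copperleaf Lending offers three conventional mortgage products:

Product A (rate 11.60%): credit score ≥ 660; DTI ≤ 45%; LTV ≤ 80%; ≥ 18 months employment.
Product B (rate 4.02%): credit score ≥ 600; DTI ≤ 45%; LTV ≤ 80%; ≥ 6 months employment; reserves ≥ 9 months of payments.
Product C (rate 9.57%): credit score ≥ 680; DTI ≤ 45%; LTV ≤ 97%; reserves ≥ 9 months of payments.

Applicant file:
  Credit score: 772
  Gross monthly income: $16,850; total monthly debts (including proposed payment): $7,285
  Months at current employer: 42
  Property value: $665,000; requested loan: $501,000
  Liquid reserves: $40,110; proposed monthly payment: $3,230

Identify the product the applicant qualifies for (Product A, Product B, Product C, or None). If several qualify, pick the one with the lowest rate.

Product B

DTI = 7,285/16,850 = 43.2%.
LTV = 501,000/665,000 = 75.3%.
Reserves = 40,110/3,230 = 12.4 months.
Product A: score 772 ≥ 660; DTI 43.2% ≤ 45%; LTV 75.3% ≤ 80%; employment 42 ≥ 18 mo → qualifies.
Product B: score 772 ≥ 600; DTI 43.2% ≤ 45%; LTV 75.3% ≤ 80%; employment 42 ≥ 6 mo; reserves 12.4 ≥ 9 mo → qualifies.
Product C: score 772 ≥ 680; DTI 43.2% ≤ 45%; LTV 75.3% ≤ 97%; reserves 12.4 ≥ 9 mo → qualifies.
Qualifying: Product A, Product B, Product C. Lowest rate is 4.02% → Product B.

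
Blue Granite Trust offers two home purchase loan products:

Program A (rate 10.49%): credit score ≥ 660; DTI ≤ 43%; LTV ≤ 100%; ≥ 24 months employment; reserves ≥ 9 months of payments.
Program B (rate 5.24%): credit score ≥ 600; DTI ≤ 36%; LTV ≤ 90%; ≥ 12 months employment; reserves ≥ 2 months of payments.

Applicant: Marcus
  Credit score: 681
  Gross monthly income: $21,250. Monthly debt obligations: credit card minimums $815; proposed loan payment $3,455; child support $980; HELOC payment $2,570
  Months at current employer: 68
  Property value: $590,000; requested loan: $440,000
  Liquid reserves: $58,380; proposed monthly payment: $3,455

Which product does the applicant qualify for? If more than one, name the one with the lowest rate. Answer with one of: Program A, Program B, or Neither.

Total debts = (815 + 3,455 + 980 + 2,570) = 7,820; DTI = 7,820/21,250 = 36.8%.
LTV = 440,000/590,000 = 74.6%.
Reserves = 58,380/3,455 = 16.9 months.
Program A: score 681 ≥ 660; DTI 36.8% ≤ 43%; LTV 74.6% ≤ 100%; employment 68 ≥ 24 mo; reserves 16.9 ≥ 9 mo → qualifies.
Program B: score 681 ≥ 600; DTI 36.8% > 36%; LTV 74.6% ≤ 90%; employment 68 ≥ 12 mo; reserves 16.9 ≥ 2 mo → does not qualify.

Program A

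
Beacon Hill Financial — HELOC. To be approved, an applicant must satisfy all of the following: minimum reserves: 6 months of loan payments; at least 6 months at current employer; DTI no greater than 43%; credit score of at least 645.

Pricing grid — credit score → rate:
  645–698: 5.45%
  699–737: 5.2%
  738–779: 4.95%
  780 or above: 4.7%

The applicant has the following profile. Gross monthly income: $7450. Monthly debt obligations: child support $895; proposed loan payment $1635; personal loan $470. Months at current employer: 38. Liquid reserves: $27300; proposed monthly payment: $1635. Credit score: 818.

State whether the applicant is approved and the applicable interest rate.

Approved at 4.7%

Credit score 818 ≥ 645 (meets minimum)
Total monthly debts = (895 + 1,635 + 470) = 3,000. Debt-to-income = 3,000/7,450 = 40.3% — meets 43% limit
Employment 38 ≥ 6 months
Reserves: 27,300 ÷ 1,635 = 16.7 months (meets 6-month minimum)
All requirements met. Score 818 falls in the 780 or above tier → 4.7%.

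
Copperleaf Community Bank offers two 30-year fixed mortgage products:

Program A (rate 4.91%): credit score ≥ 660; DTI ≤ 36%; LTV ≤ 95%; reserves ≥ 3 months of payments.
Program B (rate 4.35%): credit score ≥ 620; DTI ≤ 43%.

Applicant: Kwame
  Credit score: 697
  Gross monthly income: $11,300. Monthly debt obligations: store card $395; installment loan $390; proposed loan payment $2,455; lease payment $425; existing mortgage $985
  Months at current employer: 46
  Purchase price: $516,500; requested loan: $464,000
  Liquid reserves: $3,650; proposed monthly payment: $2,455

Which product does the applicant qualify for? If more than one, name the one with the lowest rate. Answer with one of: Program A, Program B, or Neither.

Total debts = (395 + 390 + 2,455 + 425 + 985) = 4,650; DTI = 4,650/11,300 = 41.2%.
LTV = 464,000/516,500 = 89.8%.
Reserves = 3,650/2,455 = 1.5 months.
Program A: score 697 ≥ 660; DTI 41.2% > 36%; LTV 89.8% ≤ 95%; reserves 1.5 < 3 mo → does not qualify.
Program B: score 697 ≥ 620; DTI 41.2% ≤ 43% → qualifies.

Program B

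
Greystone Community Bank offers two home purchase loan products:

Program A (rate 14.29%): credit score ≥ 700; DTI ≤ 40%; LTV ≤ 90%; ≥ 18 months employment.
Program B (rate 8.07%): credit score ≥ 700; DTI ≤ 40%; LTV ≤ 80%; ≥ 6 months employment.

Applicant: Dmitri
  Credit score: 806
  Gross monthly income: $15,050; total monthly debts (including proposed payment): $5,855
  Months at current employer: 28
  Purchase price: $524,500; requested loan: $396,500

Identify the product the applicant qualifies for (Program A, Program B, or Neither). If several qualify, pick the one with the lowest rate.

Program B

DTI = 5,855/15,050 = 38.9%.
LTV = 396,500/524,500 = 75.6%.
Program A: score 806 ≥ 700; DTI 38.9% ≤ 40%; LTV 75.6% ≤ 90%; employment 28 ≥ 18 mo → qualifies.
Program B: score 806 ≥ 700; DTI 38.9% ≤ 40%; LTV 75.6% ≤ 80%; employment 28 ≥ 6 mo → qualifies.
Qualifying: Program A, Program B. Lowest rate is 8.07% → Program B.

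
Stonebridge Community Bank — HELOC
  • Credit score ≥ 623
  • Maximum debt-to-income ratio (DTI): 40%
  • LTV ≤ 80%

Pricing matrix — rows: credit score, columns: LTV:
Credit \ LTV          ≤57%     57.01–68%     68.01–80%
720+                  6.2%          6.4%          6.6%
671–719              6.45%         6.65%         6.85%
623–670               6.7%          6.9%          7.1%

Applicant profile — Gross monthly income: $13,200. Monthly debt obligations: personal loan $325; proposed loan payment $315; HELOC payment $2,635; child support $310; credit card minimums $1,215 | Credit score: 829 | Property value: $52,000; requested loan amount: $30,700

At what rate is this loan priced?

6.4%

Credit score 829 ≥ 623; Total monthly debts = (325 + 315 + 2,635 + 310 + 1,215) = 4,800. DTI = 4,800/13,200 = 36.4% ≤ 40%
LTV: 30,700 ÷ 52,000 = 59%, within 80% cap
Score 829 is in the 720+ band; LTV 59% is in the 57.01–68% band → 6.4%.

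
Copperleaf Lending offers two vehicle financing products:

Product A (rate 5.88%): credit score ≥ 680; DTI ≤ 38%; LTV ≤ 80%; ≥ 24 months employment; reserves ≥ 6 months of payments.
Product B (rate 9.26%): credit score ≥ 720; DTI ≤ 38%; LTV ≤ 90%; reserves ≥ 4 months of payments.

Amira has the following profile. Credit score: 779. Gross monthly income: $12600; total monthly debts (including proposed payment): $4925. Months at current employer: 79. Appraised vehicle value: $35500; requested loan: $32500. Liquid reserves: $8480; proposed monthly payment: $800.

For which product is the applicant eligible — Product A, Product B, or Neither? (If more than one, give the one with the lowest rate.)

Neither

DTI = 4,925/12,600 = 39.1%.
LTV = 32,500/35,500 = 91.5%.
Reserves = 8,480/800 = 10.6 months.
Product A: score 779 ≥ 680; DTI 39.1% > 38%; LTV 91.5% > 80%; employment 79 ≥ 24 mo; reserves 10.6 ≥ 6 mo → does not qualify.
Product B: score 779 ≥ 720; DTI 39.1% > 38%; LTV 91.5% > 90%; reserves 10.6 ≥ 4 mo → does not qualify.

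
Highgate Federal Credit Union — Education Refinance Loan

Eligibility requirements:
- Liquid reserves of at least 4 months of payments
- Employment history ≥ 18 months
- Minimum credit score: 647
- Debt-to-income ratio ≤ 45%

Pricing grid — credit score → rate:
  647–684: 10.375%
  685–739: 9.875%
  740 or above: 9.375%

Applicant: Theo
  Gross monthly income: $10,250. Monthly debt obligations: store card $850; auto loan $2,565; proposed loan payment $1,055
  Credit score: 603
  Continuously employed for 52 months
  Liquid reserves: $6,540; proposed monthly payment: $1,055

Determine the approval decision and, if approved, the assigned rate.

Denied

Credit score 603 < 647 (below minimum)
Employment 52 ≥ 18 months
Liquid reserves cover 6,540/1,055 = 6.2 months — ≥ 4 required
Total monthly debts = (850 + 2,565 + 1,055) = 4,470. DTI: 4,470 ÷ 10,250 = 43.6%, within the 45% cap
Not all requirements met → denied.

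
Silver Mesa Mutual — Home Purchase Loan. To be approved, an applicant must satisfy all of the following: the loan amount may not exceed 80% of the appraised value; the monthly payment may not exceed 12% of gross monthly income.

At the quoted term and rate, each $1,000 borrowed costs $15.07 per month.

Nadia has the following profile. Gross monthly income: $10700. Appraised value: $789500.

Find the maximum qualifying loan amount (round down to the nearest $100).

$85,200

Payment cap: 12% × $10,700 = $1,284/month.
At $15.07 per $1,000, that supports 1,284/15.07 × 1,000 ≈ $85,202 → $85,200.
LTV cap: 80% × $789,500 = $631,600 → $631,600.
Binding constraint: payment-to-income.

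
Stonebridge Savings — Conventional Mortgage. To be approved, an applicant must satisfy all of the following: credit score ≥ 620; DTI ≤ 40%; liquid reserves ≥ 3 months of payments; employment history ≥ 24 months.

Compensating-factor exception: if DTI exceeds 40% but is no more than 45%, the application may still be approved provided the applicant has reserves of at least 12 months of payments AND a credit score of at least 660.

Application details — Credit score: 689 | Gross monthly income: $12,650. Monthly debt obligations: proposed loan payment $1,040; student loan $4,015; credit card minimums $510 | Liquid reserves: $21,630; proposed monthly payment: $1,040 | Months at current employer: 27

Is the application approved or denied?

Credit score 689 ≥ 620 (meets base)
Total debts = (1,040 + 4,015 + 510) = 5,565. DTI = 5,565/12,650 = 44% > 40% — standard DTI limit exceeded.
Reserves = 21,630/1,040 = 20.8 months ≥ 3
Employment 27 ≥ 24 months
44% falls in the override range (40%–45%), so the compensating-factor test applies.
Override check — reserves: 20.8 mo (ok); score: 689 (ok).
Both compensating conditions met → exception applies.

Approved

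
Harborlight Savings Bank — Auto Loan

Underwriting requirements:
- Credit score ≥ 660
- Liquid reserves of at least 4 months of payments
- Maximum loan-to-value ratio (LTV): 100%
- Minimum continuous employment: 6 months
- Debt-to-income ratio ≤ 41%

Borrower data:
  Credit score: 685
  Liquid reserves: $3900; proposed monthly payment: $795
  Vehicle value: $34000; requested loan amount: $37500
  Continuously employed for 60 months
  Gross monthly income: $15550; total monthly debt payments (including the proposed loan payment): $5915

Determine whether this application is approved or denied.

Credit score 685 ≥ 660 (meets)
Liquid reserves cover 3,900/795 = 4.9 months — ≥ 4 required
Loan-to-value = 37,500/34,000 = 110.3% — fail (100% max)
Employment 60 ≥ 6 months
DTI: 5,915 ÷ 15,550 = 38%, within the 41% cap
Fails on LTV.

Denied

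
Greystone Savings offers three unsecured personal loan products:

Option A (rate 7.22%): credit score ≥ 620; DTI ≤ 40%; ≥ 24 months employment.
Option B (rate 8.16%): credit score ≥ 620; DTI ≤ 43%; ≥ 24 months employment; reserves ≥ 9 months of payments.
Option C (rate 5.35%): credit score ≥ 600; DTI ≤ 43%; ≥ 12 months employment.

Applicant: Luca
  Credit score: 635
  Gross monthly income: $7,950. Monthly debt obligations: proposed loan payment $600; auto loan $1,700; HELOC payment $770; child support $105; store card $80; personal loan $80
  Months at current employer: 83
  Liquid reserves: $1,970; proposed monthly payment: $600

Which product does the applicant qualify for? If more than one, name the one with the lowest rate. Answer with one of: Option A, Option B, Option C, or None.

Option C

Total debts = (600 + 1,700 + 770 + 105 + 80 + 80) = 3,335; DTI = 3,335/7,950 = 41.9%.
Reserves = 1,970/600 = 3.3 months.
Option A: score 635 ≥ 620; DTI 41.9% > 40%; employment 83 ≥ 24 mo → does not qualify.
Option B: score 635 ≥ 620; DTI 41.9% ≤ 43%; employment 83 ≥ 24 mo; reserves 3.3 < 9 mo → does not qualify.
Option C: score 635 ≥ 600; DTI 41.9% ≤ 43%; employment 83 ≥ 12 mo → qualifies.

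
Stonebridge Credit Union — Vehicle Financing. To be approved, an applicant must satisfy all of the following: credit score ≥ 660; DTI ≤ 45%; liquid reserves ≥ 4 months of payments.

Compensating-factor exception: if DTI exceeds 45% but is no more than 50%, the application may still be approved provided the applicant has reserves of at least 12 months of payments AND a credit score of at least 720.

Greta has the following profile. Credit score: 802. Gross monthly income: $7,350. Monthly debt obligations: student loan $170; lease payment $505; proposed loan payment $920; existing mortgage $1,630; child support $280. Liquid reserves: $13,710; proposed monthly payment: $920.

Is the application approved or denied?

Credit score 802 ≥ 660 (meets base)
Total debts = (170 + 505 + 920 + 1,630 + 280) = 3,505. DTI = 3,505/7,350 = 47.7% > 45% — standard DTI limit exceeded.
Reserves: 13,710 ÷ 920 = 14.9 months (meets 4-month minimum)
47.7% falls in the override range (45%–50%), so the compensating-factor test applies.
Override check — reserves: 14.9 mo (ok); score: 802 (ok).
Both compensating conditions met → exception applies.

Approved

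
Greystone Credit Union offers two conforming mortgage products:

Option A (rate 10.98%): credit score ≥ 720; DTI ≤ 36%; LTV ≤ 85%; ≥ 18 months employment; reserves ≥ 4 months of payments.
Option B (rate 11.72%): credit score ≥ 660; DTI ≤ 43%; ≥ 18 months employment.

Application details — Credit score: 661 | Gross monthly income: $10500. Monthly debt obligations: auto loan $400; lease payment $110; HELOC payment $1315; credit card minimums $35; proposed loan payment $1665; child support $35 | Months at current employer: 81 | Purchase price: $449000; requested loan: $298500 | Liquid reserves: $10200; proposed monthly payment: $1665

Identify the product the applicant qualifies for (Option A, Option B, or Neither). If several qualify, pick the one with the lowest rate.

Total debts = (400 + 110 + 1,315 + 35 + 1,665 + 35) = 3,560; DTI = 3,560/10,500 = 33.9%.
LTV = 298,500/449,000 = 66.5%.
Reserves = 10,200/1,665 = 6.1 months.
Option A: score 661 < 720; DTI 33.9% ≤ 36%; LTV 66.5% ≤ 85%; employment 81 ≥ 18 mo; reserves 6.1 ≥ 4 mo → does not qualify.
Option B: score 661 ≥ 660; DTI 33.9% ≤ 43%; employment 81 ≥ 18 mo → qualifies.

Option B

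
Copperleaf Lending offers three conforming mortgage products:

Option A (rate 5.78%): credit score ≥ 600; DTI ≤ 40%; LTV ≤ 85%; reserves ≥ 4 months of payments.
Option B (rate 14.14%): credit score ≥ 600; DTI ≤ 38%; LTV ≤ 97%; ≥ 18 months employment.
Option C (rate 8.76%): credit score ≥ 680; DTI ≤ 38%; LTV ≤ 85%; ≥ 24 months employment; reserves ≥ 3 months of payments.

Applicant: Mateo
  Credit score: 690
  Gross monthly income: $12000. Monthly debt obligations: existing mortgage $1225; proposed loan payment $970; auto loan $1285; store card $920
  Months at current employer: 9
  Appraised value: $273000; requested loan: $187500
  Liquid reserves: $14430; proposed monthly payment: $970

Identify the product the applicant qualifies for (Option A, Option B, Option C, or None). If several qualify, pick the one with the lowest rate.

Option A

Total debts = (1,225 + 970 + 1,285 + 920) = 4,400; DTI = 4,400/12,000 = 36.7%.
LTV = 187,500/273,000 = 68.7%.
Reserves = 14,430/970 = 14.9 months.
Option A: score 690 ≥ 600; DTI 36.7% ≤ 40%; LTV 68.7% ≤ 85%; reserves 14.9 ≥ 4 mo → qualifies.
Option B: score 690 ≥ 600; DTI 36.7% ≤ 38%; LTV 68.7% ≤ 97%; employment 9 < 18 mo → does not qualify.
Option C: score 690 ≥ 680; DTI 36.7% ≤ 38%; LTV 68.7% ≤ 85%; employment 9 < 24 mo; reserves 14.9 ≥ 3 mo → does not qualify.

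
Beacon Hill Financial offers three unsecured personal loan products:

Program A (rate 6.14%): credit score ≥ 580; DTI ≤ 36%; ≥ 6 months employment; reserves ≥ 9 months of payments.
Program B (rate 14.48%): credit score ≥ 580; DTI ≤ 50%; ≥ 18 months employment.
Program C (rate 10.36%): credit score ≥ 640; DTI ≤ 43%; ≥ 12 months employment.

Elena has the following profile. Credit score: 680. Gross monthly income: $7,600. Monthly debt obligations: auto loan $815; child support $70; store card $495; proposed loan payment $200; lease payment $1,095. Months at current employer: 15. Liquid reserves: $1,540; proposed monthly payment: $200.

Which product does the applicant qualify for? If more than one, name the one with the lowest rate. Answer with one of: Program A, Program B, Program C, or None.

Program C

Total debts = (815 + 70 + 495 + 200 + 1,095) = 2,675; DTI = 2,675/7,600 = 35.2%.
Reserves = 1,540/200 = 7.7 months.
Program A: score 680 ≥ 580; DTI 35.2% ≤ 36%; employment 15 ≥ 6 mo; reserves 7.7 < 9 mo → does not qualify.
Program B: score 680 ≥ 580; DTI 35.2% ≤ 50%; employment 15 < 18 mo → does not qualify.
Program C: score 680 ≥ 640; DTI 35.2% ≤ 43%; employment 15 ≥ 12 mo → qualifies.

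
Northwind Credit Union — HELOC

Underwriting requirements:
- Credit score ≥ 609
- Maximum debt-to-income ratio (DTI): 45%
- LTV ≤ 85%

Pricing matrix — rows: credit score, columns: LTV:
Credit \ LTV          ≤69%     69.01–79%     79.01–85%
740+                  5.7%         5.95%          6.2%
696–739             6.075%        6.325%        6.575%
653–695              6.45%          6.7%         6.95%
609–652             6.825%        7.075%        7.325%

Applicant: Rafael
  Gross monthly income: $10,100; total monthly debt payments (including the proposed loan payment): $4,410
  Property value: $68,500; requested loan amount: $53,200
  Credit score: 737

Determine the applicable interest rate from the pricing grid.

Credit score 737 ≥ 609; Debt-to-income = 4,410/10,100 = 43.7% — meets 45% limit
LTV = 53,200/68,500 = 77.7% ≤ 85%
Score 737 is in the 696–739 band; LTV 77.7% is in the 69.01–79% band → 6.325%.

6.325%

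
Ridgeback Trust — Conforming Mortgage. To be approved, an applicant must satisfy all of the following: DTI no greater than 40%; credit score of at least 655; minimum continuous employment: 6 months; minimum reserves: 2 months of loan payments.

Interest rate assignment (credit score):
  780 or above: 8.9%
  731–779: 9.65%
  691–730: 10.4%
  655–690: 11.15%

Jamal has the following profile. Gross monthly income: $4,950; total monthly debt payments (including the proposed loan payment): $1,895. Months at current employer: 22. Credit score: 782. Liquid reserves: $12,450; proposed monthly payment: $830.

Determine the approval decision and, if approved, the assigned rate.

Approved at 8.9%

Credit score 782 ≥ 655 (meets minimum)
Liquid reserves cover 12,450/830 = 15.0 months — ≥ 2 required
Employment 22 ≥ 6 months
DTI: 1,895 ÷ 4,950 = 38.3%, within the 40% cap
All requirements met. Score 782 falls in the 780 or above tier → 8.9%.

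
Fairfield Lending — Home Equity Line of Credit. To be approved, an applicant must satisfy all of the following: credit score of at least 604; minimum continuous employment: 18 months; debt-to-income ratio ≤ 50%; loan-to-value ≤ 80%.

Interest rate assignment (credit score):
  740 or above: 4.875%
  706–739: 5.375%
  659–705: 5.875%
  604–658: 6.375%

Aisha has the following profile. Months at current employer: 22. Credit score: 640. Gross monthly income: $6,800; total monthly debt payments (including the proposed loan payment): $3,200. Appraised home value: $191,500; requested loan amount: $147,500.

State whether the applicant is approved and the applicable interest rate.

Credit score 640 ≥ 604 (meets minimum)
DTI = 3,200/6,800 = 47.1% ≤ 50%
Employment 22 ≥ 18 months
LTV = 147,500/191,500 = 77% ≤ 80%
All requirements met. Score 640 falls in the 604–658 tier → 6.375%.

Approved at 6.375%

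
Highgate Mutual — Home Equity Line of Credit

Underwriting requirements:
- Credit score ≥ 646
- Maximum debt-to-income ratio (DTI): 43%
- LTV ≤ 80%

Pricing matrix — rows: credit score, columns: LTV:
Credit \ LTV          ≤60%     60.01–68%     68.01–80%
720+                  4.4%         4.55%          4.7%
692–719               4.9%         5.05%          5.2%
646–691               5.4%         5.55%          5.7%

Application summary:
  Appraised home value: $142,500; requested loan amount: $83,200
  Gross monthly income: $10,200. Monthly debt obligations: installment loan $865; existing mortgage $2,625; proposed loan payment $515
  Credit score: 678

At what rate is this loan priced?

5.4%

Credit score 678 ≥ 646; Total monthly debts = (865 + 2,625 + 515) = 4,005. DTI = 4,005/10,200 = 39.3% ≤ 43%
Loan-to-value = 83,200/142,500 = 58.4% — pass (80% max)
Credit 678 → row 646–691; LTV 58.4% → column ≤60%. Grid cell → 5.4%.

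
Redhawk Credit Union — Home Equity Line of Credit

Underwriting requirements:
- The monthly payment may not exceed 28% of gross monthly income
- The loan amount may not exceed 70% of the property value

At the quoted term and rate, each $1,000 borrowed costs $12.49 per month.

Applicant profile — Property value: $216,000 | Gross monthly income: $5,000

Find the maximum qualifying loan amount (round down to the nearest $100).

$112,000

Payment cap: 28% × $5,000 = $1,400/month.
At $12.49 per $1,000, that supports 1,400/12.49 × 1,000 ≈ $112,089 → $112,000.
LTV cap: 70% × $216,000 = $151,200 → $151,200.
Binding constraint: payment-to-income.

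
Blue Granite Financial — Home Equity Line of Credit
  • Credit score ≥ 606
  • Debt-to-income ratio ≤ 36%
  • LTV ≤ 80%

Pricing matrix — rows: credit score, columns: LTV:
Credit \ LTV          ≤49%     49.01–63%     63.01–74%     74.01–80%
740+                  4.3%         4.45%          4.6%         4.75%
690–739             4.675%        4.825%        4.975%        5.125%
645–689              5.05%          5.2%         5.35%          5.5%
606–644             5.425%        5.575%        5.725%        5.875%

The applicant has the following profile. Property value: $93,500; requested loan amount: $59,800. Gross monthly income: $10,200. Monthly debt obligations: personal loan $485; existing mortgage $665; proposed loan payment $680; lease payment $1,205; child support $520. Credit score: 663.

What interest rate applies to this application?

Credit score 663 ≥ 606; Total monthly debts = (485 + 665 + 680 + 1,205 + 520) = 3,555. DTI: 3,555 ÷ 10,200 = 34.9%, within the 36% cap
Loan-to-value = 59,800/93,500 = 64% — pass (80% max)
Credit 663 → row 645–689; LTV 64% → column 63.01–74%. Grid cell → 5.35%.

5.35%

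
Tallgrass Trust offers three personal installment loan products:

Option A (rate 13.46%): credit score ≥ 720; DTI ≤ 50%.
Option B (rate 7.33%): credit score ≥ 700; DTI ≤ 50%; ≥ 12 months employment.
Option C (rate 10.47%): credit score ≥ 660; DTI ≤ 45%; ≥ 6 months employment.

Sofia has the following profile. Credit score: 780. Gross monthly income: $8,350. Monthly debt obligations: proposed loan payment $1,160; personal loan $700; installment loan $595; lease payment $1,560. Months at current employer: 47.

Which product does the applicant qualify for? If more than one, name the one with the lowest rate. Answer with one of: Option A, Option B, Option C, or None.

Option B

Total debts = (1,160 + 700 + 595 + 1,560) = 4,015; DTI = 4,015/8,350 = 48.1%.
Option A: score 780 ≥ 720; DTI 48.1% ≤ 50% → qualifies.
Option B: score 780 ≥ 700; DTI 48.1% ≤ 50%; employment 47 ≥ 12 mo → qualifies.
Option C: score 780 ≥ 660; DTI 48.1% > 45%; employment 47 ≥ 6 mo → does not qualify.
Qualifying: Option A, Option B. Lowest rate is 7.33% → Option B.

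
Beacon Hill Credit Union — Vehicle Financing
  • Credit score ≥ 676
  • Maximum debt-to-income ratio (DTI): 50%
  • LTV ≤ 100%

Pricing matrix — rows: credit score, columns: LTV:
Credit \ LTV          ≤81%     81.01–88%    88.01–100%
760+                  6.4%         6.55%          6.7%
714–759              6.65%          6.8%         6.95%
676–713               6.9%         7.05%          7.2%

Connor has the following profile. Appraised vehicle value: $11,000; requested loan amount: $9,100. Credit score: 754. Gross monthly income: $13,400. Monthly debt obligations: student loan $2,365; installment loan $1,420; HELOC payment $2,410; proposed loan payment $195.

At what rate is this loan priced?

6.8%

Credit score 754 ≥ 676; Total monthly debts = (2,365 + 1,420 + 2,410 + 195) = 6,390. DTI = 6,390/13,400 = 47.7% ≤ 50%
LTV = 9,100/11,000 = 82.7% ≤ 100%
Score 754 is in the 714–759 band; LTV 82.7% is in the 81.01–88% band → 6.8%.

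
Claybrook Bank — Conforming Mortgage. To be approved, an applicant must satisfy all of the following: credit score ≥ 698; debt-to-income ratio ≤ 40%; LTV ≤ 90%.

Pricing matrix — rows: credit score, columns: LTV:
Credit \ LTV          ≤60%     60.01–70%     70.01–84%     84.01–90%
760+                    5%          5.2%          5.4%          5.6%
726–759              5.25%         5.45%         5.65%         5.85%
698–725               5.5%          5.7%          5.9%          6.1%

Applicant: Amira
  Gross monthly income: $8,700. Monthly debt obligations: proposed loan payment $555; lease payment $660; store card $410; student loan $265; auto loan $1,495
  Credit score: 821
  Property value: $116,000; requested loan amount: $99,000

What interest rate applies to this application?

5.6%

Credit score 821 ≥ 698; Total monthly debts = (555 + 660 + 410 + 265 + 1,495) = 3,385. DTI: 3,385 ÷ 8,700 = 38.9%, within the 40% cap
Loan-to-value = 99,000/116,000 = 85.3% — pass (90% max)
Row: 821 falls in 760+. Column: 85.3% falls in 84.01–90%. Rate = 5.6%.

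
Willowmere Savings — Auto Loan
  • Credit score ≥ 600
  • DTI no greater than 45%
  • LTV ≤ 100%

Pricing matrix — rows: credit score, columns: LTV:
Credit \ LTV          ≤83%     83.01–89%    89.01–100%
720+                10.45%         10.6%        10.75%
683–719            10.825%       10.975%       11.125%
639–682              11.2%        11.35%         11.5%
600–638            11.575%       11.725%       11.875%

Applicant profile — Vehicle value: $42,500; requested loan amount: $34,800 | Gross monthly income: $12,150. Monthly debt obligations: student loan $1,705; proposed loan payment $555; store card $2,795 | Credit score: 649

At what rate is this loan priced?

Credit score 649 ≥ 600; Total monthly debts = (1,705 + 555 + 2,795) = 5,055. DTI = 5,055/12,150 = 41.6% ≤ 45%
LTV: 34,800 ÷ 42,500 = 81.9%, within 100% cap
Score 649 is in the 639–682 band; LTV 81.9% is in the ≤83% band → 11.2%.

11.2%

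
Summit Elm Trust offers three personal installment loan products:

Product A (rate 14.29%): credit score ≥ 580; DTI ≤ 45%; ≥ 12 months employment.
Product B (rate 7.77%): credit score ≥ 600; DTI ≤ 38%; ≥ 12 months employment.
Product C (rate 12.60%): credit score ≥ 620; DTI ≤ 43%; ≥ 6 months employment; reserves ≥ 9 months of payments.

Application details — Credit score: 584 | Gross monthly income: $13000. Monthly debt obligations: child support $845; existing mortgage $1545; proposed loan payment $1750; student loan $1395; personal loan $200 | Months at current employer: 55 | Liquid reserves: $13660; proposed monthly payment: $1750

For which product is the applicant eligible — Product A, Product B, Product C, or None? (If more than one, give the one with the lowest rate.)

Total debts = (845 + 1,545 + 1,750 + 1,395 + 200) = 5,735; DTI = 5,735/13,000 = 44.1%.
Reserves = 13,660/1,750 = 7.8 months.
Product A: score 584 ≥ 580; DTI 44.1% ≤ 45%; employment 55 ≥ 12 mo → qualifies.
Product B: score 584 < 600; DTI 44.1% > 38%; employment 55 ≥ 12 mo → does not qualify.
Product C: score 584 < 620; DTI 44.1% > 43%; employment 55 ≥ 6 mo; reserves 7.8 < 9 mo → does not qualify.

Product A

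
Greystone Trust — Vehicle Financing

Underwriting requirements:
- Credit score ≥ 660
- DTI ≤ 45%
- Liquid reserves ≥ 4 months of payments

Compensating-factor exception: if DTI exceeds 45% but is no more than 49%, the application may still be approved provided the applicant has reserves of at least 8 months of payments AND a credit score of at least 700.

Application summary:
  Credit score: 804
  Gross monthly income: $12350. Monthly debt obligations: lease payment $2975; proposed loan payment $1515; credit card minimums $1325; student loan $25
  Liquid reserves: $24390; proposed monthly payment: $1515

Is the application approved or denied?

Approved

Credit score 804 ≥ 660 (meets base)
Total debts = (2,975 + 1,515 + 1,325 + 25) = 5,840. DTI = 5,840/12,350 = 47.3% > 45% — standard DTI limit exceeded.
Reserves = 24,390/1,515 = 16.1 months ≥ 4
DTI 47.3% is within the 45%–49% exception band; checking compensating factors.
Override check — reserves: 16.1 mo (ok); score: 804 (ok).
Both override conditions satisfied; DTI exception granted.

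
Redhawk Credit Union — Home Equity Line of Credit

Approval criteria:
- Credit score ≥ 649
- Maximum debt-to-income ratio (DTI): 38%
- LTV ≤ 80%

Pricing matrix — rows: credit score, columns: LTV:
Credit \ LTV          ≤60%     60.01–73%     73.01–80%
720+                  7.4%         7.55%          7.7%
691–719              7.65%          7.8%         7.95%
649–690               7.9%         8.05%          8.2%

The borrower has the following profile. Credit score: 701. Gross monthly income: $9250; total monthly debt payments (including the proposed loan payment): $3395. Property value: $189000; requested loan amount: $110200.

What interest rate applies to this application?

Credit score 701 ≥ 649; DTI = 3,395/9,250 = 36.7% ≤ 38%
Loan-to-value = 110,200/189,000 = 58.3% — pass (80% max)
Credit 701 → row 691–719; LTV 58.3% → column ≤60%. Grid cell → 7.65%.

7.65%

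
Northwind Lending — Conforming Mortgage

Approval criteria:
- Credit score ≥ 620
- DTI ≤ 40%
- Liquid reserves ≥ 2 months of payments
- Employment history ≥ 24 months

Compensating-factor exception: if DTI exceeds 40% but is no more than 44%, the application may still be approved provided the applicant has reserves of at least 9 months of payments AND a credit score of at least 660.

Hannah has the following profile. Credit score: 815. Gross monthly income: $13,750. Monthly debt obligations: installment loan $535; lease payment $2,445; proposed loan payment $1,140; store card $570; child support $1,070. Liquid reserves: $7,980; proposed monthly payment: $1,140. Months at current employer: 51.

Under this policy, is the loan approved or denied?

Denied

Credit score 815 ≥ 620 (meets base)
Total debts = (535 + 2,445 + 1,140 + 570 + 1,070) = 5,760. DTI: 5,760 ÷ 13,750 = 41.9%, over the 40% base limit.
Reserves: 7,980 ÷ 1,140 = 7.0 months (meets 2-month minimum)
Employment 51 ≥ 24 months
DTI 41.9% is within the 40%–44% exception band; checking compensating factors.
Override check — reserves: 7.0 mo (short of 9); score: 815 (ok).
Override conditions not both satisfied; exception does not apply.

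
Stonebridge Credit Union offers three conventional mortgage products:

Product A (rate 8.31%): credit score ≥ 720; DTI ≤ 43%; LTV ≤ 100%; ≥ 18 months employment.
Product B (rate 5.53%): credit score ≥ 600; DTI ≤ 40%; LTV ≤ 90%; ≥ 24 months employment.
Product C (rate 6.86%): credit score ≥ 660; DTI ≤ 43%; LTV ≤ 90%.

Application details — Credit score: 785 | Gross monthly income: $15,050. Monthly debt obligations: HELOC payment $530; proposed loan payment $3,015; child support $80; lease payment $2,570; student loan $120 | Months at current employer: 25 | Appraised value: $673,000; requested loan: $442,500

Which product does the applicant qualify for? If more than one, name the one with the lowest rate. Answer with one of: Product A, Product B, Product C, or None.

Total debts = (530 + 3,015 + 80 + 2,570 + 120) = 6,315; DTI = 6,315/15,050 = 42%.
LTV = 442,500/673,000 = 65.8%.
Product A: score 785 ≥ 720; DTI 42% ≤ 43%; LTV 65.8% ≤ 100%; employment 25 ≥ 18 mo → qualifies.
Product B: score 785 ≥ 600; DTI 42% > 40%; LTV 65.8% ≤ 90%; employment 25 ≥ 24 mo → does not qualify.
Product C: score 785 ≥ 660; DTI 42% ≤ 43%; LTV 65.8% ≤ 90% → qualifies.
Qualifying: Product A, Product C. Lowest rate is 6.86% → Product C.

Product C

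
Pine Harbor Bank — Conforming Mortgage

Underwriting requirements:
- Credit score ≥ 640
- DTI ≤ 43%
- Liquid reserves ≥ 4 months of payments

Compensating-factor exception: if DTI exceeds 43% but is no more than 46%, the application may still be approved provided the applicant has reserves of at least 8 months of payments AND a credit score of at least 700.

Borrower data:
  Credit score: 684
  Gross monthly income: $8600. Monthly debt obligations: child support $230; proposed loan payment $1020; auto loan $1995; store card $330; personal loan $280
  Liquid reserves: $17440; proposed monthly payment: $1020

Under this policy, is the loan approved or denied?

Denied

Credit score 684 ≥ 640 (meets base)
Total debts = (230 + 1,020 + 1,995 + 330 + 280) = 3,855. DTI: 3,855 ÷ 8,600 = 44.8%, over the 43% base limit.
Reserves: 17,440 ÷ 1,020 = 17.1 months (meets 4-month minimum)
44.8% falls in the override range (43%–46%), so the compensating-factor test applies.
Override check — reserves: 17.1 mo (ok); score: 684 (below 700).
Override conditions not both satisfied; exception does not apply.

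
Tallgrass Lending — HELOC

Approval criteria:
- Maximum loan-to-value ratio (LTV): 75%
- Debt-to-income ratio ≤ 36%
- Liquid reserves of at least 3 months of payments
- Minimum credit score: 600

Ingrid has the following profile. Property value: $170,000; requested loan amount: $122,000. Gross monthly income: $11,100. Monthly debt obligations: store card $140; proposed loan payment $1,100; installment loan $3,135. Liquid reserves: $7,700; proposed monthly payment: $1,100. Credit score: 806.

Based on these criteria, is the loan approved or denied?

Denied

Loan-to-value = 122,000/170,000 = 71.8% — pass (75% max)
Total monthly debts = (140 + 1,100 + 3,135) = 4,375. Debt-to-income = 4,375/11,100 = 39.4% — over 36% limit
Reserves = 7,700/1,100 = 7.0 months ≥ 3
Credit score 806 ≥ 600 (meets)
Fails on DTI.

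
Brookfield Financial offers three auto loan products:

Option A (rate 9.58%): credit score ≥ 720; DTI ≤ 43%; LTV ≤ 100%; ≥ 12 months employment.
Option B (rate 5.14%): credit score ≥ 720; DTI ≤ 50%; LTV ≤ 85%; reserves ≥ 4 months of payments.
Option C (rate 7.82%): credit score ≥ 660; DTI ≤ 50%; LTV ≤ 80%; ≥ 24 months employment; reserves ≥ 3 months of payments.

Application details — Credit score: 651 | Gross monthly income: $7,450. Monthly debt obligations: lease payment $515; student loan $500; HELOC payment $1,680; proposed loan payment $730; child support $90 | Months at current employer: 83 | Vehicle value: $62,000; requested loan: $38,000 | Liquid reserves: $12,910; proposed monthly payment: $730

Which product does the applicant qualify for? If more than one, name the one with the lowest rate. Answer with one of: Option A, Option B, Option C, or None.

None

Total debts = (515 + 500 + 1,680 + 730 + 90) = 3,515; DTI = 3,515/7,450 = 47.2%.
LTV = 38,000/62,000 = 61.3%.
Reserves = 12,910/730 = 17.7 months.
Option A: score 651 < 720; DTI 47.2% > 43%; LTV 61.3% ≤ 100%; employment 83 ≥ 12 mo → does not qualify.
Option B: score 651 < 720; DTI 47.2% ≤ 50%; LTV 61.3% ≤ 85%; reserves 17.7 ≥ 4 mo → does not qualify.
Option C: score 651 < 660; DTI 47.2% ≤ 50%; LTV 61.3% ≤ 80%; employment 83 ≥ 24 mo; reserves 17.7 ≥ 3 mo → does not qualify.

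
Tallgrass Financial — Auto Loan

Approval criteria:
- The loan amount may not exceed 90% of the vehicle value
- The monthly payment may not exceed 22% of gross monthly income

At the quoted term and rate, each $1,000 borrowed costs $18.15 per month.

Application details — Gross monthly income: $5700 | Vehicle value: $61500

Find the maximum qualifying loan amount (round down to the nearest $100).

$55,300

Payment cap: 22% × $5,700 = $1,254/month.
At $18.15 per $1,000, that supports 1,254/18.15 × 1,000 ≈ $69,090 → $69,000.
LTV cap: 90% × $61,500 = $55,350 → $55,300.
Binding constraint: loan-to-value.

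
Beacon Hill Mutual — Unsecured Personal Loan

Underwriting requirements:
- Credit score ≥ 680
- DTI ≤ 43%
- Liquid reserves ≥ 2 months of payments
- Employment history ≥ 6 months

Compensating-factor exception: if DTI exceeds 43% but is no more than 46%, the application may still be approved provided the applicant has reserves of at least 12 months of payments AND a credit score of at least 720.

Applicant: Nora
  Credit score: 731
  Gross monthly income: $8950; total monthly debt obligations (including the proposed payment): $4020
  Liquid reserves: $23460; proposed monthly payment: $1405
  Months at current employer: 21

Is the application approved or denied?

Approved

Credit score 731 ≥ 680 (meets base)
DTI: 4,020 ÷ 8,950 = 44.9%, over the 43% base limit.
Reserves: 23,460 ÷ 1,405 = 16.7 months (meets 2-month minimum)
Employment 21 ≥ 6 months
DTI 44.9% is within the 43%–46% exception band; checking compensating factors.
Override check — reserves: 16.7 mo (ok); score: 731 (ok).
Both override conditions satisfied; DTI exception granted.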